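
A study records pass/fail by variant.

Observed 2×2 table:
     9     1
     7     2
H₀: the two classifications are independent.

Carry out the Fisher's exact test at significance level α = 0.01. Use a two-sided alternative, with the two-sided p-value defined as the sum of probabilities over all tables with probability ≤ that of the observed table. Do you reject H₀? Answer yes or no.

Margins: r₁=10, r₂=9, c₁=16, c₂=3, n=19
p_obs = C(10,9)·C(9,7)/C(19,16); sum pmf over tables with pmf ≤ p_obs
p-value (two-sided) = 0.58204
At α=0.01: p ≥ α → fail to reject H₀

reject H₀: no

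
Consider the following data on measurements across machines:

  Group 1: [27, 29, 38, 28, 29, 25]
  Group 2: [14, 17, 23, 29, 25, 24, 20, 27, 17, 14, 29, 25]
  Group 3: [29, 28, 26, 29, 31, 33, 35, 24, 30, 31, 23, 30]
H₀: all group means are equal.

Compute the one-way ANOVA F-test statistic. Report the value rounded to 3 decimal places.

Group means [29.33, 22.00, 29.08], grand mean 26.300
SSB = Σnᵢ(x̄ᵢ−x̄)² = 370.050; SSW = ΣΣ(x−x̄ᵢ)² = 562.250
MSB = 370.050/2 = 185.0250; MSW = 562.250/27 = 20.8241
F = MSB/MSW = 8.8851
df = (2, 27)

test statistic = 8.885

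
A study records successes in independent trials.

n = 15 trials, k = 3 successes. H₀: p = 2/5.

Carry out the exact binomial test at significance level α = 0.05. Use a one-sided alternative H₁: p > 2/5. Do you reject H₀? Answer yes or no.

reject H₀: no

Exact binomial: n=15, k=3, p₀=2/5=0.4000
P(X≥3) from Σ C(n,i)·p₀^i·(1−p₀)^(n−i)
p-value (one-sided, H₁ greater) = 0.97289
At α=0.05: p ≥ α → fail to reject H₀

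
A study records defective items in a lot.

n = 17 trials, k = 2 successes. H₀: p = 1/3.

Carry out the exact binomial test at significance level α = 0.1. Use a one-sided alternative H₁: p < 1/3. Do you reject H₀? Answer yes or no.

reject H₀: yes

Exact binomial: n=17, k=2, p₀=1/3=0.3333
P(X≤2) from Σ C(n,i)·p₀^i·(1−p₀)^(n−i)
p-value (one-sided, H₁ less) = 0.04415
At α=0.1: p < α → reject H₀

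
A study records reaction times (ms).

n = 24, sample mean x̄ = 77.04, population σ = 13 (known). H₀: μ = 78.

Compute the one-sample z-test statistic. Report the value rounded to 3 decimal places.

SE = σ/√n = 13/√24 = 2.6536
z = (x̄−μ₀)/SE = (77.04−78)/2.6536 = -0.3618

test statistic = -0.362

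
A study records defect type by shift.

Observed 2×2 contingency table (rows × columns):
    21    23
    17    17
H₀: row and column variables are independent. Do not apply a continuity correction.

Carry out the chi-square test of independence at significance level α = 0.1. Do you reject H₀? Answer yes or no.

reject H₀: no

Row totals [44, 34], col totals [38, 40], n=78
χ² = (21−21.44)²/21.44 + (23−22.56)²/22.56 + (17−16.56)²/16.56 + (17−17.44)²/17.44 = 0.0397
df = 1
p-value (upper-tail) = 0.84216
At α=0.1: p ≥ α → fail to reject H₀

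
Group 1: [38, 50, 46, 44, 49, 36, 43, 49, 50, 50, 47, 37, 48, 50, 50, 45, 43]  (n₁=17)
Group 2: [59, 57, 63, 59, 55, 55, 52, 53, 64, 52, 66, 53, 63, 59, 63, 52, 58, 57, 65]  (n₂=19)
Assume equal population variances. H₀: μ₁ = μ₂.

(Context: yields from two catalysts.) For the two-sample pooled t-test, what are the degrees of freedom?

df = n₁ + n₂ − 2 = 17 + 19 − 2 = 34

degrees of freedom = 34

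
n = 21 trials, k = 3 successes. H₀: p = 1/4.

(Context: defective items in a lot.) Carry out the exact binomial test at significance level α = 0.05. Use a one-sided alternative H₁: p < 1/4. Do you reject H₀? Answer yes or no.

reject H₀: no

Exact binomial: n=21, k=3, p₀=1/4=0.2500
P(X≤3) from Σ C(n,i)·p₀^i·(1−p₀)^(n−i)
p-value (one-sided, H₁ less) = 0.19168
At α=0.05: p ≥ α → fail to reject H₀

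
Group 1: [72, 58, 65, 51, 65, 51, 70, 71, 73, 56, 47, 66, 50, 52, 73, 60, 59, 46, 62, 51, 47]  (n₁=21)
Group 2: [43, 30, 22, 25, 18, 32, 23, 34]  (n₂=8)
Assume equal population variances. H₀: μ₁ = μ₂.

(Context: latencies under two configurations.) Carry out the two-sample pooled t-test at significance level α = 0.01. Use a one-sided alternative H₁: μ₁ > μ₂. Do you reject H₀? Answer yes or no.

reject H₀: yes

x̄₁=59.286, s₁=9.339, n₁=21
x̄₂=28.375, s₂=8.017, n₂=8
s_p² = [20·9.339² + 7·8.017²]/27 = 81.2652
SE = √(s_p²·(1/21+1/8)) = 3.7454
t = (59.286−28.375)/3.7454 = 8.2530
df = 27
p-value (one-sided, H₁ greater) = 0.00000
At α=0.01: p < α → reject H₀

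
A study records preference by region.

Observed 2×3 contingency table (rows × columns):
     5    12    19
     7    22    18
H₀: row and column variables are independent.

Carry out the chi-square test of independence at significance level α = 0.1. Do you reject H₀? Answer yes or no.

Row totals [36, 47], col totals [12, 34, 37], n=83
χ² = (5−5.20)²/5.20 + (12−14.75)²/14.75 + (19−16.05)²/16.05 + (7−6.80)²/6.80 + (22−19.25)²/19.25 + (18−20.95)²/20.95 = 1.8767
df = 2
p-value (upper-tail) = 0.39128
At α=0.1: p ≥ α → fail to reject H₀

reject H₀: no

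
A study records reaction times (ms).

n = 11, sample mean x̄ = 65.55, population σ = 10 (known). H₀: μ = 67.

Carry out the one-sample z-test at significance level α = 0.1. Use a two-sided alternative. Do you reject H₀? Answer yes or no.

SE = σ/√n = 10/√11 = 3.0151
z = (x̄−μ₀)/SE = (65.55−67)/3.0151 = -0.4809
p-value (two-sided) = 0.63058
At α=0.1: p ≥ α → fail to reject H₀

reject H₀: no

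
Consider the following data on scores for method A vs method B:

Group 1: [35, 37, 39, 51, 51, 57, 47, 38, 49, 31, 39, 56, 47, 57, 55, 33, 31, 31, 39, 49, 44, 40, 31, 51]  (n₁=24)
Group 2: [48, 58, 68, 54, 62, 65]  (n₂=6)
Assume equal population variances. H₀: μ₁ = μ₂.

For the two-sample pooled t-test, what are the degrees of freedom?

degrees of freedom = 28

df = n₁ + n₂ − 2 = 24 + 6 − 2 = 28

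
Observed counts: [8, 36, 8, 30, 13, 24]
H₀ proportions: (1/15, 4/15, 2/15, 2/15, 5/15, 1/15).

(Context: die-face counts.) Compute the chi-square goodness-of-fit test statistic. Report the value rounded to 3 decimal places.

test statistic = 67.529

n = 119; E_i = n·p_i = [7.93, 31.73, 15.87, 15.87, 39.67, 7.93]
χ² = (8−7.93)²/7.93 + (36−31.73)²/31.73 + (8−15.87)²/15.87 + (30−15.87)²/15.87 + (13−39.67)²/39.67 + (24−7.93)²/7.93 = 67.5294
df = 5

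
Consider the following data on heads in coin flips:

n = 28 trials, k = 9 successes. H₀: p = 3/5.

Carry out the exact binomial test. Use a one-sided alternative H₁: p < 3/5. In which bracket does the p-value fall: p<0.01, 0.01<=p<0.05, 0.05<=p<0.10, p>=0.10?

Exact binomial: n=28, k=9, p₀=3/5=0.6000
P(X≤9) from Σ C(n,i)·p₀^i·(1−p₀)^(n−i)
p-value (one-sided, H₁ less) = 0.00267
→ bracket: p<0.01

p-value bracket: p<0.01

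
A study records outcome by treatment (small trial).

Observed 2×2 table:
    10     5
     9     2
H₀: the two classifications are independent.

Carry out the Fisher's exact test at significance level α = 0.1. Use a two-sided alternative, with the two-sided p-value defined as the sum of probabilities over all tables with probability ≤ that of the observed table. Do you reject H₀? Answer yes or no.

reject H₀: no

Margins: r₁=15, r₂=11, c₁=19, c₂=7, n=26
p_obs = C(15,10)·C(11,9)/C(26,19); sum pmf over tables with pmf ≤ p_obs
p-value (two-sided) = 0.65761
At α=0.1: p ≥ α → fail to reject H₀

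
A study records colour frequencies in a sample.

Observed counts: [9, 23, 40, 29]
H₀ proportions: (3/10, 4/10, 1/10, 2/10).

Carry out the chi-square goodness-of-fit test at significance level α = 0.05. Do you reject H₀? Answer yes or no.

n = 101; E_i = n·p_i = [30.30, 40.40, 10.10, 20.20]
χ² = (9−30.30)²/30.30 + (23−40.40)²/40.40 + (40−10.10)²/10.10 + (29−20.20)²/20.20 = 114.8168
df = 3
p-value (upper-tail) = 0.00000
At α=0.05: p < α → reject H₀

reject H₀: yes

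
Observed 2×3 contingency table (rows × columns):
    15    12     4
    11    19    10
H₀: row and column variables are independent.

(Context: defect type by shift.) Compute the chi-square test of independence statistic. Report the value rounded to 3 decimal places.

Row totals [31, 40], col totals [26, 31, 14], n=71
χ² = (15−11.35)²/11.35 + (12−13.54)²/13.54 + (4−6.11)²/6.11 + (11−14.65)²/14.65 + (19−17.46)²/17.46 + (10−7.89)²/7.89 = 3.6858
df = 2

test statistic = 3.686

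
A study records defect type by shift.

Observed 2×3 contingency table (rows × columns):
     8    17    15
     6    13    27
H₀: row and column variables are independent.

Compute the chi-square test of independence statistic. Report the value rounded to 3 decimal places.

Row totals [40, 46], col totals [14, 30, 42], n=86
χ² = (8−6.51)²/6.51 + (17−13.95)²/13.95 + (15−19.53)²/19.53 + (6−7.49)²/7.49 + (13−16.05)²/16.05 + (27−22.47)²/22.47 = 3.8477
df = 2

test statistic = 3.848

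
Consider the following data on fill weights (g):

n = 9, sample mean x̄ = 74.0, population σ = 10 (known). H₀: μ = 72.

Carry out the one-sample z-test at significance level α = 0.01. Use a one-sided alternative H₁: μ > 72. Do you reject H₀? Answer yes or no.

reject H₀: no

SE = σ/√n = 10/√9 = 3.3333
z = (x̄−μ₀)/SE = (74.0−72)/3.3333 = 0.6000
p-value (one-sided, H₁ greater) = 0.27425
At α=0.01: p ≥ α → fail to reject H₀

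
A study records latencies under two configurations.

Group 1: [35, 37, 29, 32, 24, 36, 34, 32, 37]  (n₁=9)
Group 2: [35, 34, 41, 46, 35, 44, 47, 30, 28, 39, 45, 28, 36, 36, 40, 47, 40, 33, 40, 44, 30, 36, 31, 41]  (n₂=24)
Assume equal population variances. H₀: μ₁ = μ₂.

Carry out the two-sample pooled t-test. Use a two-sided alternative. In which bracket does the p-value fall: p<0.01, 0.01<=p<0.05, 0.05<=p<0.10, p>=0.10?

p-value bracket: 0.01<=p<0.05

x̄₁=32.889, s₁=4.256, n₁=9
x̄₂=37.750, s₂=5.987, n₂=24
s_p² = [8·4.256² + 23·5.987²]/31 = 31.2706
SE = √(s_p²·(1/9+1/24)) = 2.1857
t = (32.889−37.750)/2.1857 = -2.2240
df = 31
p-value (two-sided) = 0.03357
→ bracket: 0.01<=p<0.05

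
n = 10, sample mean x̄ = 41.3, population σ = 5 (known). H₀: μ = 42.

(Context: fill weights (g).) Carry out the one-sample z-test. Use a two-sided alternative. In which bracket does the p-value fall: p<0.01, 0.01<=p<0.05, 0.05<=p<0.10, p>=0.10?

SE = σ/√n = 5/√10 = 1.5811
z = (x̄−μ₀)/SE = (41.3−42)/1.5811 = -0.4427
p-value (two-sided) = 0.65797
→ bracket: p>=0.10

p-value bracket: p>=0.10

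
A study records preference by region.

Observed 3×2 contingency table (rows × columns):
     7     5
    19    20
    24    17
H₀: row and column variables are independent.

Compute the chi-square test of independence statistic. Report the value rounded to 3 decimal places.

Row totals [12, 39, 41], col totals [50, 42], n=92
χ² = (7−6.52)²/6.52 + (5−5.48)²/5.48 + (19−21.20)²/21.20 + (20−17.80)²/17.80 + (24−22.28)²/22.28 + (17−18.72)²/18.72 = 0.8650
df = 2

test statistic = 0.865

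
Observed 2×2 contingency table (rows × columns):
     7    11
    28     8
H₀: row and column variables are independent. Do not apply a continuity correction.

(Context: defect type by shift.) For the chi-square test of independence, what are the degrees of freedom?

degrees of freedom = 1

df = (r−1)(c−1) = (2−1)·(2−1) = 1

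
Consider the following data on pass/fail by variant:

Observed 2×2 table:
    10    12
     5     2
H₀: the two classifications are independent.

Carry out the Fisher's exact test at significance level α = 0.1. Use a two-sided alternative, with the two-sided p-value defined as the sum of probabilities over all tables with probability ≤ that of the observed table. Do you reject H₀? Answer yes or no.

reject H₀: no

Margins: r₁=22, r₂=7, c₁=15, c₂=14, n=29
p_obs = C(22,10)·C(7,5)/C(29,15); sum pmf over tables with pmf ≤ p_obs
p-value (two-sided) = 0.38985
At α=0.1: p ≥ α → fail to reject H₀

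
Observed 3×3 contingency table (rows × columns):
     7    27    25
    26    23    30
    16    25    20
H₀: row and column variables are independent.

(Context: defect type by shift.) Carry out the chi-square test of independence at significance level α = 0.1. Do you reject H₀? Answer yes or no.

Row totals [59, 79, 61], col totals [49, 75, 75], n=199
χ² = (7−14.53)²/14.53 + (27−22.24)²/22.24 + (25−22.24)²/22.24 + (26−19.45)²/19.45 + (23−29.77)²/29.77 + (30−29.77)²/29.77 + (16−15.02)²/15.02 + (25−22.99)²/22.99 + (20−22.99)²/22.99 = 9.6400
df = 4
p-value (upper-tail) = 0.04695
At α=0.1: p < α → reject H₀

reject H₀: yes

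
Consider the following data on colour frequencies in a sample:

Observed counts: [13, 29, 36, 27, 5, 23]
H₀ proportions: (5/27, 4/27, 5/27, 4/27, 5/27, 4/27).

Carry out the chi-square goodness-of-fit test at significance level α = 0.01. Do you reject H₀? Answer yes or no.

n = 133; E_i = n·p_i = [24.63, 19.70, 24.63, 19.70, 24.63, 19.70]
χ² = (13−24.63)²/24.63 + (29−19.70)²/19.70 + (36−24.63)²/24.63 + (27−19.70)²/19.70 + (5−24.63)²/24.63 + (23−19.70)²/19.70 = 34.0244
df = 5
p-value (upper-tail) = 0.00000
At α=0.01: p < α → reject H₀

reject H₀: yes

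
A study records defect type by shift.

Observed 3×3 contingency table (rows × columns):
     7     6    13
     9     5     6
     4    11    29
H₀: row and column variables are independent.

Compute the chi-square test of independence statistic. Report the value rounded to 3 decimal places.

Row totals [26, 20, 44], col totals [20, 22, 48], n=90
χ² = (7−5.78)²/5.78 + (6−6.36)²/6.36 + (13−13.87)²/13.87 + (9−4.44)²/4.44 + (5−4.89)²/4.89 + (6−10.67)²/10.67 + (4−9.78)²/9.78 + (11−10.76)²/10.76 + (29−23.47)²/23.47 = 11.7707
df = 4

test statistic = 11.771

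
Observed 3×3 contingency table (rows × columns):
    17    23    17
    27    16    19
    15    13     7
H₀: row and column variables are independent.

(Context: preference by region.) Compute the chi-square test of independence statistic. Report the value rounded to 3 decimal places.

Row totals [57, 62, 35], col totals [59, 52, 43], n=154
χ² = (17−21.84)²/21.84 + (23−19.25)²/19.25 + (17−15.92)²/15.92 + (27−23.75)²/23.75 + (16−20.94)²/20.94 + (19−17.31)²/17.31 + (15−13.41)²/13.41 + (13−11.82)²/11.82 + (7−9.77)²/9.77 = 4.7429
df = 4

test statistic = 4.743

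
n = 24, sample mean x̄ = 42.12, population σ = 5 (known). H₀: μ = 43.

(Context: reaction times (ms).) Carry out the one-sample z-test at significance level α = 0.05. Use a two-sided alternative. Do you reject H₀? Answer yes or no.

reject H₀: no

SE = σ/√n = 5/√24 = 1.0206
z = (x̄−μ₀)/SE = (42.12−43)/1.0206 = -0.8622
p-value (two-sided) = 0.38857
At α=0.05: p ≥ α → fail to reject H₀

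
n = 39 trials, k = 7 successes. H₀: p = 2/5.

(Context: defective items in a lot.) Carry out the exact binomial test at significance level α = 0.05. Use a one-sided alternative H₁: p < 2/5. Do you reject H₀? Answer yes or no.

reject H₀: yes

Exact binomial: n=39, k=7, p₀=2/5=0.4000
P(X≤7) from Σ C(n,i)·p₀^i·(1−p₀)^(n−i)
p-value (one-sided, H₁ less) = 0.00286
At α=0.05: p < α → reject H₀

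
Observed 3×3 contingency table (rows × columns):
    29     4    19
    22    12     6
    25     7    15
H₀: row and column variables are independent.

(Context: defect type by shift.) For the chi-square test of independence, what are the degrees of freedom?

degrees of freedom = 4

df = (r−1)(c−1) = (3−1)·(3−1) = 4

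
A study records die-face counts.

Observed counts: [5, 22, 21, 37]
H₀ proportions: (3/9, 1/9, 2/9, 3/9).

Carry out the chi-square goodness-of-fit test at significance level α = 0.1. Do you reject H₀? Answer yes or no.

reject H₀: yes

n = 85; E_i = n·p_i = [28.33, 9.44, 18.89, 28.33]
χ² = (5−28.33)²/28.33 + (22−9.44)²/9.44 + (21−18.89)²/18.89 + (37−28.33)²/28.33 = 38.7941
df = 3
p-value (upper-tail) = 0.00000
At α=0.1: p < α → reject H₀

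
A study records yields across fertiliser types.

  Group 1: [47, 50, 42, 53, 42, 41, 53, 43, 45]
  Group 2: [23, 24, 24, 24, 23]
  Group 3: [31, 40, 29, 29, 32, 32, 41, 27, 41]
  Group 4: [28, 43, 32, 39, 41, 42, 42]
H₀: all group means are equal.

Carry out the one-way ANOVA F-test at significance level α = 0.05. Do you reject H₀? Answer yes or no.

reject H₀: yes

Group means [46.22, 23.60, 33.56, 38.14], grand mean 36.767
SSB = Σnᵢ(x̄ᵢ−x̄)² = 1777.532; SSW = ΣΣ(x−x̄ᵢ)² = 633.835
MSB = 1777.532/3 = 592.5106; MSW = 633.835/26 = 24.3783
F = MSB/MSW = 24.3049
df = (3, 26)
p-value (upper-tail) = 0.00000
At α=0.05: p < α → reject H₀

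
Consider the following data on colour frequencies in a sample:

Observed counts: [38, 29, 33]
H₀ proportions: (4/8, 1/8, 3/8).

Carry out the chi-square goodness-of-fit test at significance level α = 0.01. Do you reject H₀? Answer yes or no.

n = 100; E_i = n·p_i = [50.00, 12.50, 37.50]
χ² = (38−50.00)²/50.00 + (29−12.50)²/12.50 + (33−37.50)²/37.50 = 25.2000
df = 2
p-value (upper-tail) = 0.00000
At α=0.01: p < α → reject H₀

reject H₀: yes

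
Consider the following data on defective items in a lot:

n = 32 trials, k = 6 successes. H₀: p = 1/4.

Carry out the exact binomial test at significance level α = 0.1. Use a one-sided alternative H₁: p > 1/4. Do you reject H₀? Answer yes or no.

reject H₀: no

Exact binomial: n=32, k=6, p₀=1/4=0.2500
P(X≥6) from Σ C(n,i)·p₀^i·(1−p₀)^(n−i)
p-value (one-sided, H₁ greater) = 0.84700
At α=0.1: p ≥ α → fail to reject H₀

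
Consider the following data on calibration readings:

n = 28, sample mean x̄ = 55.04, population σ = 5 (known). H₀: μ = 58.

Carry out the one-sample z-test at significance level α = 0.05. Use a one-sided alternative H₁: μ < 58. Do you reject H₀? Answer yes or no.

SE = σ/√n = 5/√28 = 0.9449
z = (x̄−μ₀)/SE = (55.04−58)/0.9449 = -3.1326
p-value (one-sided, H₁ less) = 0.00087
At α=0.05: p < α → reject H₀

reject H₀: yes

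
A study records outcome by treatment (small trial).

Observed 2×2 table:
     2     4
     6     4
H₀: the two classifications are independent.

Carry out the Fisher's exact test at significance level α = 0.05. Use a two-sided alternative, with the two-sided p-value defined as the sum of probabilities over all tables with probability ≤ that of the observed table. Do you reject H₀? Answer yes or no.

Margins: r₁=6, r₂=10, c₁=8, c₂=8, n=16
p_obs = C(6,2)·C(10,6)/C(16,8); sum pmf over tables with pmf ≤ p_obs
p-value (two-sided) = 0.60839
At α=0.05: p ≥ α → fail to reject H₀

reject H₀: no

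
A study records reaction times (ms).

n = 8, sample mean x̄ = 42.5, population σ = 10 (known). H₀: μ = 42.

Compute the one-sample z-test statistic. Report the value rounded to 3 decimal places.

test statistic = 0.141

SE = σ/√n = 10/√8 = 3.5355
z = (x̄−μ₀)/SE = (42.5−42)/3.5355 = 0.1414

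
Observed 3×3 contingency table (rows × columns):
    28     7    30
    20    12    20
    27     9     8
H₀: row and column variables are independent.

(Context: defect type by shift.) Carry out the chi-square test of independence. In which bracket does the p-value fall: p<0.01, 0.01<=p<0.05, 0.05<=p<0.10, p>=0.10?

p-value bracket: 0.01<=p<0.05

Row totals [65, 52, 44], col totals [75, 28, 58], n=161
χ² = (28−30.28)²/30.28 + (7−11.30)²/11.30 + (30−23.42)²/23.42 + (20−24.22)²/24.22 + (12−9.04)²/9.04 + (20−18.73)²/18.73 + (27−20.50)²/20.50 + (9−7.65)²/7.65 + (8−15.85)²/15.85 = 11.6396
df = 4
p-value (upper-tail) = 0.02024
→ bracket: 0.01<=p<0.05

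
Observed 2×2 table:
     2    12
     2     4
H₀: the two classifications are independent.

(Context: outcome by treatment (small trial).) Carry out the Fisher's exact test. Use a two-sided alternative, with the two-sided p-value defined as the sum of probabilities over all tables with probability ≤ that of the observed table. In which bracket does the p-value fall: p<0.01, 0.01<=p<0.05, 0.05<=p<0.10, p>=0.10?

Margins: r₁=14, r₂=6, c₁=4, c₂=16, n=20
p_obs = C(14,2)·C(6,2)/C(20,4); sum pmf over tables with pmf ≤ p_obs
p-value (two-sided) = 0.54923
→ bracket: p>=0.10

p-value bracket: p>=0.10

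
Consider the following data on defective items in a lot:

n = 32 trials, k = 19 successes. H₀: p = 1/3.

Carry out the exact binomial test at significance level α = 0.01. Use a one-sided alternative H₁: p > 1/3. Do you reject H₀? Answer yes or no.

Exact binomial: n=32, k=19, p₀=1/3=0.3333
P(X≥19) from Σ C(n,i)·p₀^i·(1−p₀)^(n−i)
p-value (one-sided, H₁ greater) = 0.00222
At α=0.01: p < α → reject H₀

reject H₀: yes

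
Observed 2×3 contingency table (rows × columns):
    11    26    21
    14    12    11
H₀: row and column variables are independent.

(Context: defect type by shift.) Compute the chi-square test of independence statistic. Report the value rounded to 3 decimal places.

test statistic = 4.206

Row totals [58, 37], col totals [25, 38, 32], n=95
χ² = (11−15.26)²/15.26 + (26−23.20)²/23.20 + (21−19.54)²/19.54 + (14−9.74)²/9.74 + (12−14.80)²/14.80 + (11−12.46)²/12.46 = 4.2063
df = 2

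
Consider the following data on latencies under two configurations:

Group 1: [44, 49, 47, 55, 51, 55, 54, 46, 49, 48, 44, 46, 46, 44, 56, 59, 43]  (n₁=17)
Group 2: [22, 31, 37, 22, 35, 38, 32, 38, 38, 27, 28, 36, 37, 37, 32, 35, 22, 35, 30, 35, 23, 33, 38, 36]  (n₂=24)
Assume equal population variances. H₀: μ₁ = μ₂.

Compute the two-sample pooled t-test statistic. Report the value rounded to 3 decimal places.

test statistic = 9.961

x̄₁=49.176, s₁=4.953, n₁=17
x̄₂=32.375, s₂=5.562, n₂=24
s_p² = [16·4.953² + 23·5.562²]/39 = 28.3101
SE = √(s_p²·(1/17+1/24)) = 1.6867
t = (49.176−32.375)/1.6867 = 9.9613
df = 39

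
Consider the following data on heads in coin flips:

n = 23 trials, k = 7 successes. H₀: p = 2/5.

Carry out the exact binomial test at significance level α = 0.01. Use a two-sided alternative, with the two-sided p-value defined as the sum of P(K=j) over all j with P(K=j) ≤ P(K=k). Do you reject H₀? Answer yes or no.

reject H₀: no

Exact binomial: n=23, k=7, p₀=2/5=0.4000
P(X=j) = C(n,j)·p₀^j·(1−p₀)^(n−j); p = Σ P(X=j) over j with P(X=j) ≤ P(X=7)
p-value (two-sided) = 0.40091
At α=0.01: p ≥ α → fail to reject H₀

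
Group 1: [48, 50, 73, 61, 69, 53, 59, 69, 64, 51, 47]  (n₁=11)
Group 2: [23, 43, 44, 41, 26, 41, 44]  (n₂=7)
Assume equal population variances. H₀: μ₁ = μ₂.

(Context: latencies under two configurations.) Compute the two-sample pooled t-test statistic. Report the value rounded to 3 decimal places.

test statistic = 4.754

x̄₁=58.545, s₁=9.321, n₁=11
x̄₂=37.429, s₂=8.960, n₂=7
s_p² = [10·9.321² + 6·8.960²]/16 = 84.4026
SE = √(s_p²·(1/11+1/7)) = 4.4419
t = (58.545−37.429)/4.4419 = 4.7540
df = 16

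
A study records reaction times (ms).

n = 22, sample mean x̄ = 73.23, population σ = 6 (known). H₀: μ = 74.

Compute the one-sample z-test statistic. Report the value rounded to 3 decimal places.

SE = σ/√n = 6/√22 = 1.2792
z = (x̄−μ₀)/SE = (73.23−74)/1.2792 = -0.6019

test statistic = -0.602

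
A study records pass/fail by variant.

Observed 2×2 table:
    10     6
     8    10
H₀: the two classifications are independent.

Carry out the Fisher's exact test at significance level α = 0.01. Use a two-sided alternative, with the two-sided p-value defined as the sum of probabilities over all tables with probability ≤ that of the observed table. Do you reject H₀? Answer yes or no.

Margins: r₁=16, r₂=18, c₁=18, c₂=16, n=34
p_obs = C(16,10)·C(18,8)/C(34,18); sum pmf over tables with pmf ≤ p_obs
p-value (two-sided) = 0.32692
At α=0.01: p ≥ α → fail to reject H₀

reject H₀: no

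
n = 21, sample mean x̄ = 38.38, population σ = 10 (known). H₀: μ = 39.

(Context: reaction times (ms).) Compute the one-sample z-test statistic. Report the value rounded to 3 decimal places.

SE = σ/√n = 10/√21 = 2.1822
z = (x̄−μ₀)/SE = (38.38−39)/2.1822 = -0.2841

test statistic = -0.284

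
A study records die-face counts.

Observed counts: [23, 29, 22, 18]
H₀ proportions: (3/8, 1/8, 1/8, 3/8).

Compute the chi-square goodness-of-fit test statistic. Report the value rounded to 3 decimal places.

test statistic = 47.942

n = 92; E_i = n·p_i = [34.50, 11.50, 11.50, 34.50]
χ² = (23−34.50)²/34.50 + (29−11.50)²/11.50 + (22−11.50)²/11.50 + (18−34.50)²/34.50 = 47.9420
df = 3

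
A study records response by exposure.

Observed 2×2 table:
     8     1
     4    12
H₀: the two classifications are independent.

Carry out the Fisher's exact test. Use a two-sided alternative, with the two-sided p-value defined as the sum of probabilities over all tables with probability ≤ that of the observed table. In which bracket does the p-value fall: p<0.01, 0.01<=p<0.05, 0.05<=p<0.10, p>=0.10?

p-value bracket: p<0.01

Margins: r₁=9, r₂=16, c₁=12, c₂=13, n=25
p_obs = C(9,8)·C(16,4)/C(25,12); sum pmf over tables with pmf ≤ p_obs
p-value (two-sided) = 0.00361
→ bracket: p<0.01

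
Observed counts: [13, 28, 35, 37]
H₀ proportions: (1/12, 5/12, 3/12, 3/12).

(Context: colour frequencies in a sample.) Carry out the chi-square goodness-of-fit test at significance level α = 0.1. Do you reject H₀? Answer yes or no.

reject H₀: yes

n = 113; E_i = n·p_i = [9.42, 47.08, 28.25, 28.25]
χ² = (13−9.42)²/9.42 + (28−47.08)²/47.08 + (35−28.25)²/28.25 + (37−28.25)²/28.25 = 13.4212
df = 3
p-value (upper-tail) = 0.00381
At α=0.1: p < α → reject H₀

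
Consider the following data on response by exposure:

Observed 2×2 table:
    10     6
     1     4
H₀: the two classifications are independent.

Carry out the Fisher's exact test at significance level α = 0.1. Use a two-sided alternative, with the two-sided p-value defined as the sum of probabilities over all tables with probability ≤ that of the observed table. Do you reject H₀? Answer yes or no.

Margins: r₁=16, r₂=5, c₁=11, c₂=10, n=21
p_obs = C(16,10)·C(5,1)/C(21,11); sum pmf over tables with pmf ≤ p_obs
p-value (two-sided) = 0.14861
At α=0.1: p ≥ α → fail to reject H₀

reject H₀: no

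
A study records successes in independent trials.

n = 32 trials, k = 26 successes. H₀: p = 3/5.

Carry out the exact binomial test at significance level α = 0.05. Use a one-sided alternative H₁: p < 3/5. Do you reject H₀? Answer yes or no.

reject H₀: no

Exact binomial: n=32, k=26, p₀=3/5=0.6000
P(X≤26) from Σ C(n,i)·p₀^i·(1−p₀)^(n−i)
p-value (one-sided, H₁ less) = 0.99719
At α=0.05: p ≥ α → fail to reject H₀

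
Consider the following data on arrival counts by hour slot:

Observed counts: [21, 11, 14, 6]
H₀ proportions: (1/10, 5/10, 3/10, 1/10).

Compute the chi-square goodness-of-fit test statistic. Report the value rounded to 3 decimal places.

n = 52; E_i = n·p_i = [5.20, 26.00, 15.60, 5.20]
χ² = (21−5.20)²/5.20 + (11−26.00)²/26.00 + (14−15.60)²/15.60 + (6−5.20)²/5.20 = 56.9487
df = 3

test statistic = 56.949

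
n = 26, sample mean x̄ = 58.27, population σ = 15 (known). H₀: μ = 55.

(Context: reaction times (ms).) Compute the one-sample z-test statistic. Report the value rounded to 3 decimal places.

SE = σ/√n = 15/√26 = 2.9417
z = (x̄−μ₀)/SE = (58.27−55)/2.9417 = 1.1116

test statistic = 1.112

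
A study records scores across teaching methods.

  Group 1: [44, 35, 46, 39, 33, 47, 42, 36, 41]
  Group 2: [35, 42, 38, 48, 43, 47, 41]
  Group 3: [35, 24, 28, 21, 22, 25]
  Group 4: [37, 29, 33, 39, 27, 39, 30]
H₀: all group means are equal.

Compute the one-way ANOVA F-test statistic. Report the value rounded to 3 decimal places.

Group means [40.33, 42.00, 25.83, 33.43], grand mean 36.069
SSB = Σnᵢ(x̄ᵢ−x̄)² = 1087.314; SSW = ΣΣ(x−x̄ᵢ)² = 602.548
MSB = 1087.314/3 = 362.4381; MSW = 602.548/25 = 24.1019
F = MSB/MSW = 15.0377
df = (3, 25)

test statistic = 15.038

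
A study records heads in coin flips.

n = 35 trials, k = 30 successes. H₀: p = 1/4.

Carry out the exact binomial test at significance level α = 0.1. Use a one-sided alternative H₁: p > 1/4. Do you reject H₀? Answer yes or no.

reject H₀: yes

Exact binomial: n=35, k=30, p₀=1/4=0.2500
P(X≥30) from Σ C(n,i)·p₀^i·(1−p₀)^(n−i)
p-value (one-sided, H₁ greater) = 0.00000
At α=0.1: p < α → reject H₀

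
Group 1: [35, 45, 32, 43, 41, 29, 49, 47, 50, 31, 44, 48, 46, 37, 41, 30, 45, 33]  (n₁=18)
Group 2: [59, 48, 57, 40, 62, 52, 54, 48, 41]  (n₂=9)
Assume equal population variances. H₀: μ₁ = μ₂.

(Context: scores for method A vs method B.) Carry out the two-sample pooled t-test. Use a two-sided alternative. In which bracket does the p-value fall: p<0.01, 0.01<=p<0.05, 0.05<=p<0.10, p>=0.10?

x̄₁=40.333, s₁=7.088, n₁=18
x̄₂=51.222, s₂=7.661, n₂=9
s_p² = [17·7.088² + 8·7.661²]/25 = 52.9422
SE = √(s_p²·(1/18+1/9)) = 2.9705
t = (40.333−51.222)/2.9705 = -3.6657
df = 25
p-value (two-sided) = 0.00116
→ bracket: p<0.01

p-value bracket: p<0.01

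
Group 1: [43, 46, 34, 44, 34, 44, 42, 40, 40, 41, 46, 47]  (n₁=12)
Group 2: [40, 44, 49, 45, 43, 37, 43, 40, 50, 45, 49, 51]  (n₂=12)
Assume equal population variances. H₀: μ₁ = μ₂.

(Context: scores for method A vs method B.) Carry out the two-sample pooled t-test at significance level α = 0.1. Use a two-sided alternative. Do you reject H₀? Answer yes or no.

x̄₁=41.750, s₁=4.288, n₁=12
x̄₂=44.667, s₂=4.418, n₂=12
s_p² = [11·4.288² + 11·4.418²]/22 = 18.9508
SE = √(s_p²·(1/12+1/12)) = 1.7772
t = (41.750−44.667)/1.7772 = -1.6412
df = 22
p-value (two-sided) = 0.11499
At α=0.1: p ≥ α → fail to reject H₀

reject H₀: no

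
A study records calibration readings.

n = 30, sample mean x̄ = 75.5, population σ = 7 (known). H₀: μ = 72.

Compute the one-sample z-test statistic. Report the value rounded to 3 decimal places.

test statistic = 2.739

SE = σ/√n = 7/√30 = 1.2780
z = (x̄−μ₀)/SE = (75.5−72)/1.2780 = 2.7386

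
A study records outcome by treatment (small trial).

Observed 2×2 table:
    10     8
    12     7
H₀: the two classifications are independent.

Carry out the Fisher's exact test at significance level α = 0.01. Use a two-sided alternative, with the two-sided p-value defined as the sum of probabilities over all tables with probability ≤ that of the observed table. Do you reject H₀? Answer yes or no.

reject H₀: no

Margins: r₁=18, r₂=19, c₁=22, c₂=15, n=37
p_obs = C(18,10)·C(19,12)/C(37,22); sum pmf over tables with pmf ≤ p_obs
p-value (two-sided) = 0.74314
At α=0.01: p ≥ α → fail to reject H₀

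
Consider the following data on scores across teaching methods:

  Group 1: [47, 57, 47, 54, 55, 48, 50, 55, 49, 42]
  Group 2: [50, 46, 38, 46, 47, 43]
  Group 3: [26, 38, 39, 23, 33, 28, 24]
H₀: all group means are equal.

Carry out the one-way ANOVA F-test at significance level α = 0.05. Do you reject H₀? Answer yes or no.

reject H₀: yes

Group means [50.40, 45.00, 30.14], grand mean 42.826
SSB = Σnᵢ(x̄ᵢ−x̄)² = 1728.047; SSW = ΣΣ(x−x̄ᵢ)² = 543.257
MSB = 1728.047/2 = 864.0236; MSW = 543.257/20 = 27.1629
F = MSB/MSW = 31.8090
df = (2, 20)
p-value (upper-tail) = 0.00000
At α=0.05: p < α → reject H₀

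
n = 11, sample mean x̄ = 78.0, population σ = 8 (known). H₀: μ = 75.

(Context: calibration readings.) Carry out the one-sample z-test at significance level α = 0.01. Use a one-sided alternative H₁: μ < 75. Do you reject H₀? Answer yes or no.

reject H₀: no

SE = σ/√n = 8/√11 = 2.4121
z = (x̄−μ₀)/SE = (78.0−75)/2.4121 = 1.2437
p-value (one-sided, H₁ less) = 0.89320
At α=0.01: p ≥ α → fail to reject H₀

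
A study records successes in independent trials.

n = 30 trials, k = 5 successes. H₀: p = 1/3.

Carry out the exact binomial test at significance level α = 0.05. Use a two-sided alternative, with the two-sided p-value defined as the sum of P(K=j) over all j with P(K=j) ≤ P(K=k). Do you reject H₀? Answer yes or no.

Exact binomial: n=30, k=5, p₀=1/3=0.3333
P(X=j) = C(n,j)·p₀^j·(1−p₀)^(n−j); p = Σ P(X=j) over j with P(X=j) ≤ P(X=5)
p-value (two-sided) = 0.05425
At α=0.05: p ≥ α → fail to reject H₀

reject H₀: no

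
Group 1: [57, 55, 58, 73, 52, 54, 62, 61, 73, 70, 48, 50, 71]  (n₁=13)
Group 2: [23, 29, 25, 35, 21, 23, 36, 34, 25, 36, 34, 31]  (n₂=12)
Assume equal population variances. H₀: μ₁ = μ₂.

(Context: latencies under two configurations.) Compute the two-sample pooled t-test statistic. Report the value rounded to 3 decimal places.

test statistic = 10.294

x̄₁=60.308, s₁=8.873, n₁=13
x̄₂=29.333, s₂=5.678, n₂=12
s_p² = [12·8.873² + 11·5.678²]/23 = 56.4972
SE = √(s_p²·(1/13+1/12)) = 3.0090
t = (60.308−29.333)/3.0090 = 10.2939
df = 23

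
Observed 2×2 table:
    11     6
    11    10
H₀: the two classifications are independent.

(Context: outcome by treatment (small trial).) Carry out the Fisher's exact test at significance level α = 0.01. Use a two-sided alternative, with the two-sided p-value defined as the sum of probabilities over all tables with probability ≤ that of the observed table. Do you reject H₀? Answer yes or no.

Margins: r₁=17, r₂=21, c₁=22, c₂=16, n=38
p_obs = C(17,11)·C(21,11)/C(38,22); sum pmf over tables with pmf ≤ p_obs
p-value (two-sided) = 0.52054
At α=0.01: p ≥ α → fail to reject H₀

reject H₀: no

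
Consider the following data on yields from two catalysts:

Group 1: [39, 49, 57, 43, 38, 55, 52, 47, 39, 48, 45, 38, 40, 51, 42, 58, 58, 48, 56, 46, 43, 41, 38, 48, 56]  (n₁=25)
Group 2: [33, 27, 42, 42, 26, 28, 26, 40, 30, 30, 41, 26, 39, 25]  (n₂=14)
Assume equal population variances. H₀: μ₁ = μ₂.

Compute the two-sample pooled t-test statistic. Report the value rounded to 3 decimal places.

test statistic = 6.350

x̄₁=47.000, s₁=6.874, n₁=25
x̄₂=32.500, s₂=6.779, n₂=14
s_p² = [24·6.874² + 13·6.779²]/37 = 46.7973
SE = √(s_p²·(1/25+1/14)) = 2.2835
t = (47.000−32.500)/2.2835 = 6.3498
df = 37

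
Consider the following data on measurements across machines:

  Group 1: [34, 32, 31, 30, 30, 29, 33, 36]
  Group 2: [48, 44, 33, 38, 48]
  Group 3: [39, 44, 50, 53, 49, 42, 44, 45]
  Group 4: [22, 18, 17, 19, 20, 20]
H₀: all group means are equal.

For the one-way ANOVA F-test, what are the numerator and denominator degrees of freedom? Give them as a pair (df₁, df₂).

degrees of freedom = [3, 23]

k = 4 groups, N = 27 total
df = (k−1, N−k) = (4−1, 27−4) = (3, 23)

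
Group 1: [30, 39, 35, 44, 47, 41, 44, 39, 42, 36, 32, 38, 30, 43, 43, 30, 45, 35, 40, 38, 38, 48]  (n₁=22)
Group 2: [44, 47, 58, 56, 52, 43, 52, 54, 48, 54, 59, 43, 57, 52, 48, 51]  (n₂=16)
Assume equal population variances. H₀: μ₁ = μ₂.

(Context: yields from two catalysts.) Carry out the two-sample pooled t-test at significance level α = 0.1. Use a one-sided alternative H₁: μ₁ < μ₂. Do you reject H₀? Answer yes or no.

x̄₁=38.955, s₁=5.403, n₁=22
x̄₂=51.125, s₂=5.201, n₂=16
s_p² = [21·5.403² + 15·5.201²]/36 = 28.2973
SE = √(s_p²·(1/22+1/16)) = 1.7478
t = (38.955−51.125)/1.7478 = -6.9633
df = 36
p-value (one-sided, H₁ less) = 0.00000
At α=0.1: p < α → reject H₀

reject H₀: yes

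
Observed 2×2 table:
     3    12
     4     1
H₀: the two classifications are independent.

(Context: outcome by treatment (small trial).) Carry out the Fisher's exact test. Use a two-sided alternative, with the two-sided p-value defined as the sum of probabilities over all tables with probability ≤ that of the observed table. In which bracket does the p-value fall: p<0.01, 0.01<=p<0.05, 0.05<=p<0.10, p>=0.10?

Margins: r₁=15, r₂=5, c₁=7, c₂=13, n=20
p_obs = C(15,3)·C(5,4)/C(20,7); sum pmf over tables with pmf ≤ p_obs
p-value (two-sided) = 0.03070
→ bracket: 0.01<=p<0.05

p-value bracket: 0.01<=p<0.05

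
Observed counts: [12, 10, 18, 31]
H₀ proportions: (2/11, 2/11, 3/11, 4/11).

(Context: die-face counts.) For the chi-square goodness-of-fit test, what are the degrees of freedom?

degrees of freedom = 3

df = k − 1 = 4 − 1 = 3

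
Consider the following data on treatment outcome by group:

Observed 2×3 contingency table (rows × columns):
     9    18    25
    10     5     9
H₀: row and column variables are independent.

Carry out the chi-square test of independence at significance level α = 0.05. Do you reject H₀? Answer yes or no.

reject H₀: no

Row totals [52, 24], col totals [19, 23, 34], n=76
χ² = (9−13.00)²/13.00 + (18−15.74)²/15.74 + (25−23.26)²/23.26 + (10−6.00)²/6.00 + (5−7.26)²/7.26 + (9−10.74)²/10.74 = 5.3387
df = 2
p-value (upper-tail) = 0.06930
At α=0.05: p ≥ α → fail to reject H₀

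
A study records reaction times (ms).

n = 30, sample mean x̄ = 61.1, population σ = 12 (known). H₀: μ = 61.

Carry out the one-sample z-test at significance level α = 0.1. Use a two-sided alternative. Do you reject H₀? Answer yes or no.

reject H₀: no

SE = σ/√n = 12/√30 = 2.1909
z = (x̄−μ₀)/SE = (61.1−61)/2.1909 = 0.0456
p-value (two-sided) = 0.96359
At α=0.1: p ≥ α → fail to reject H₀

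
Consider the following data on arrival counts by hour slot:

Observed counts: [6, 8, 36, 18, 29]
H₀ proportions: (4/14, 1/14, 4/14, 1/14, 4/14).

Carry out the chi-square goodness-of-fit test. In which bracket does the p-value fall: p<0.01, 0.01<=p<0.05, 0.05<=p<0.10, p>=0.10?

p-value bracket: p<0.01

n = 97; E_i = n·p_i = [27.71, 6.93, 27.71, 6.93, 27.71]
χ² = (6−27.71)²/27.71 + (8−6.93)²/6.93 + (36−27.71)²/27.71 + (18−6.93)²/6.93 + (29−27.71)²/27.71 = 37.4072
df = 4
p-value (upper-tail) = 0.00000
→ bracket: p<0.01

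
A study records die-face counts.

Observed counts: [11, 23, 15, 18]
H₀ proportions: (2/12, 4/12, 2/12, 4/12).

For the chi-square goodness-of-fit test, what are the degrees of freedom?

degrees of freedom = 3

df = k − 1 = 4 − 1 = 3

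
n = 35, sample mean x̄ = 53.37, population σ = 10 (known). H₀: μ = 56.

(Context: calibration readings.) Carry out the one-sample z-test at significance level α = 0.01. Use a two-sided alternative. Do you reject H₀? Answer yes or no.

reject H₀: no

SE = σ/√n = 10/√35 = 1.6903
z = (x̄−μ₀)/SE = (53.37−56)/1.6903 = -1.5559
p-value (two-sided) = 0.11972
At α=0.01: p ≥ α → fail to reject H₀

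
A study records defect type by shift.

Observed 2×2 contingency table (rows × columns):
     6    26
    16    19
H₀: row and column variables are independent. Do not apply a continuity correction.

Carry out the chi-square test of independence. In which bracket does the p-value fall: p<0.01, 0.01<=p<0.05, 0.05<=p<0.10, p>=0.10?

p-value bracket: 0.01<=p<0.05

Row totals [32, 35], col totals [22, 45], n=67
χ² = (6−10.51)²/10.51 + (26−21.49)²/21.49 + (16−11.49)²/11.49 + (19−23.51)²/23.51 = 5.5111
df = 1
p-value (upper-tail) = 0.01890
→ bracket: 0.01<=p<0.05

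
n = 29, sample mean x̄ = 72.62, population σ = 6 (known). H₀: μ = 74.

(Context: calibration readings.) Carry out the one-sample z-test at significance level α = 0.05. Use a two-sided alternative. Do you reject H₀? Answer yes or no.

SE = σ/√n = 6/√29 = 1.1142
z = (x̄−μ₀)/SE = (72.62−74)/1.1142 = -1.2386
p-value (two-sided) = 0.21550
At α=0.05: p ≥ α → fail to reject H₀

reject H₀: no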